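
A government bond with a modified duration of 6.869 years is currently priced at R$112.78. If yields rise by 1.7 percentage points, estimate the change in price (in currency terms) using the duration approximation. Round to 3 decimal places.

Duration approximation: ΔP/P ≈ -D_mod · Δy = -6.869 × (+0.017) = -0.116773.
ΔP ≈ 112.78 × (-0.116773) = -13.16965894.

-R$13.170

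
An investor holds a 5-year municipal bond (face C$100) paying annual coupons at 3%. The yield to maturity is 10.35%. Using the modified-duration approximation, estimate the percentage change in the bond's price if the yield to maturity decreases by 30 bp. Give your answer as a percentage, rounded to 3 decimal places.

Periodic yield y = 0.1035. Modified duration first:
  t   CF        PV=CF/(1+0.1035)^t    t·PV
  1         3.00         2.7186         2.7186
  2         3.00         2.4636         4.9273
  3         3.00         2.2326         6.6977
  4         3.00         2.0232         8.0927
  5       103.00        62.9471       314.7354
  Σ                     72.3851       337.1716
P = 72.3851; D_Mac = 4.65803 yrs; D_mod = 4.65803/(1+0.1035) = 4.22114 yrs.
ΔP/P ≈ -D_mod · Δy = -4.22114 × (-0.003) = +0.012663 = +1.2663%.

+1.266%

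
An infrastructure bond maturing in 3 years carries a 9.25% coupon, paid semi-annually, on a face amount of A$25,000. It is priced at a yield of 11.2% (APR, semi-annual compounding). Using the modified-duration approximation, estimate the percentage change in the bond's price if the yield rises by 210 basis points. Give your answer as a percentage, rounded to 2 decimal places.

Periodic yield y = 0.056. Modified duration first:
  t   CF        PV=CF/(1+0.056)^t    t·PV
  1     1,156.25     1,094.9337     1,094.9337
  2     1,156.25     1,036.8690     2,073.7381
  3     1,156.25       981.8836     2,945.6507
  4     1,156.25       929.8140     3,719.2559
  5     1,156.25       880.5057     4,402.5283
  6    26,156.25    18,862.1837   113,173.1023
  Σ                 23,786.1897   127,409.2090
P = 23,786.1897; D_Mac = 5.35644 half-year periods = 2.67822 yrs; D_mod = 2.67822/(1+0.056) = 2.53619 yrs.
ΔP/P ≈ -D_mod · Δy = -2.53619 × (+0.021) = -0.053260 = -5.3260%.

-5.33%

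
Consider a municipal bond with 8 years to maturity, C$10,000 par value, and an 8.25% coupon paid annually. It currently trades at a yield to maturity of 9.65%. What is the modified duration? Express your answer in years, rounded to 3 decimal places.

Periodic yield y = 0.0965. First find Macaulay duration:
  t   CF        PV=CF/(1+0.0965)^t    t·PV
  1       825.00       752.3940       752.3940
  2       825.00       686.1778     1,372.3556
  3       825.00       625.7892     1,877.3675
  4       825.00       570.7152     2,282.8606
  5       825.00       520.4881     2,602.4403
  6       825.00       474.6813     2,848.0879
  7       825.00       432.9059     3,030.3412
  8    10,825.00     5,180.3466    41,442.7727
  Σ                  9,243.4980    56,208.6198
P = 9,243.4980; Macaulay duration = 56,208.6198 / 9,243.4980 = 6.08088 years.
Modified duration = D_Mac / (1 + y) = 6.08088 / 1.0965 = 5.54572 years.

5.546 years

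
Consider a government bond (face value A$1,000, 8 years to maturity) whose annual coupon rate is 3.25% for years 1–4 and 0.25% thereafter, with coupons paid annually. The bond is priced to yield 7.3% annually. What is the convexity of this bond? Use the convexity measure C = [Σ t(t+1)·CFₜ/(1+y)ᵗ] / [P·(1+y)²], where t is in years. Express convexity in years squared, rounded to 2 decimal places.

With y = 0.073:
  t   CF        PV=CF/(1+0.073)^t    t·PV        t(t+1)·PV
  1        32.50        30.2889        30.2889          60.5778
  2        32.50        28.2282        56.4565         169.3695
  3        32.50        26.3078        78.9233         315.6934
  4        32.50        24.5180        98.0719         490.3594
  5         2.50         1.7577         8.7884          52.7306
  6         2.50         1.6381         9.8286          68.8004
  7         2.50         1.5267        10.6866          85.4929
  8     1,002.50       570.5407     4,564.3253      41,078.9280
  Σ                    684.8060     4,857.3696      42,321.9519
P = 684.8060.
Convexity = Σ t(t+1)·PV / [P·(1+y)²] = 42,321.9519 / (684.8060 × 1.151329) = 53.67829.

53.68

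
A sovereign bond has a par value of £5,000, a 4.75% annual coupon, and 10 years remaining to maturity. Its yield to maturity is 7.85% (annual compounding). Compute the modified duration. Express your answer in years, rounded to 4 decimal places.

Periodic yield y = 0.0785. First find Macaulay duration:
  t   CF        PV=CF/(1+0.0785)^t    t·PV
  1       237.50       220.2133       220.2133
  2       237.50       204.1848       408.3695
  3       237.50       189.3229       567.9687
  4       237.50       175.5428       702.1712
  5       237.50       162.7657       813.8285
  6       237.50       150.9186       905.5115
  7       237.50       139.9338       979.5365
  8       237.50       129.7485     1,037.9882
  9       237.50       120.3046     1,082.7415
  10    5,237.50     2,459.9288    24,599.2883
  Σ                  3,952.8637    31,317.6170
P = 3,952.8637; Macaulay duration = 31,317.6170 / 3,952.8637 = 7.92277 years.
Modified duration = D_Mac / (1 + y) = 7.92277 / 1.0785 = 7.34610 years.

7.3461 years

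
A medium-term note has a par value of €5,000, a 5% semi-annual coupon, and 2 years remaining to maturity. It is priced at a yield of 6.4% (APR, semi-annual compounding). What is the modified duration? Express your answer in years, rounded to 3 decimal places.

1.867 years

Periodic yield y = 0.032. First find Macaulay duration:
  t   CF        PV=CF/(1+0.032)^t    t·PV
  1       125.00       121.1240       121.1240
  2       125.00       117.3682       234.7365
  3       125.00       113.7289       341.1868
  4     5,125.00     4,518.3002    18,073.2007
  Σ                  4,870.5214    18,770.2480
P = 4,870.5214; Macaulay duration = 18,770.2480 / 4,870.5214 = 3.85385 half-year periods = 1.92692 years.
Modified duration = D_Mac / (1 + y) = 1.92692 / 1.032 = 1.86717 years.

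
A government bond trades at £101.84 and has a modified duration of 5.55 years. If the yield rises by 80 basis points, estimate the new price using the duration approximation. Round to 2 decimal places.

Duration approximation: ΔP/P ≈ -D_mod · Δy = -5.55 × (+0.008) = -0.044400.
New price ≈ 101.84 × (1 - 0.044400) = 97.318304.

£97.32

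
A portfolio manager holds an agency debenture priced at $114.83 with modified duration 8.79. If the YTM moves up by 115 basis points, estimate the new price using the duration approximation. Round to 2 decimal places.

$103.22

Duration approximation: ΔP/P ≈ -D_mod · Δy = -8.79 × (+0.0115) = -0.101085.
New price ≈ 114.83 × (1 - 0.101085) = 103.22240945.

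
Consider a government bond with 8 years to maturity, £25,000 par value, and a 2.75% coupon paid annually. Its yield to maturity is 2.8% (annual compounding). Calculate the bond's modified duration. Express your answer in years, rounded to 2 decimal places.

7.09 years

Periodic yield y = 0.028. First find Macaulay duration:
  t   CF        PV=CF/(1+0.028)^t    t·PV
  1       687.50       668.7743       668.7743
  2       687.50       650.5587     1,301.1174
  3       687.50       632.8392     1,898.5175
  4       687.50       615.6023     2,462.4093
  5       687.50       598.8349     2,994.1747
  6       687.50       582.5243     3,495.1455
  7       687.50       566.6578     3,966.6049
  8    25,687.50    20,595.7173   164,765.7384
  Σ                 24,911.5088   181,552.4819
P = 24,911.5088; Macaulay duration = 181,552.4819 / 24,911.5088 = 7.28790 years.
Modified duration = D_Mac / (1 + y) = 7.28790 / 1.028 = 7.08939 years.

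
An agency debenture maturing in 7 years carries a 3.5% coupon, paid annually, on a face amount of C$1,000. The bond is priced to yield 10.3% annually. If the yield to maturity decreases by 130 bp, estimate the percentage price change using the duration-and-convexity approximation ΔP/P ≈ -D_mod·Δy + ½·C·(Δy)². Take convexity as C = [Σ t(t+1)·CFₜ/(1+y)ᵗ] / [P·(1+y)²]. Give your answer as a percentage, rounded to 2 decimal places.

+7.57%

With y = 0.103:
  t   CF        PV=CF/(1+0.103)^t    t·PV        t(t+1)·PV
  1        35.00        31.7316        31.7316          63.4633
  2        35.00        28.7685        57.5370         172.6109
  3        35.00        26.0820        78.2461         312.9844
  4        35.00        23.6465        94.5858         472.9290
  5        35.00        21.4383       107.1915         643.1492
  6        35.00        19.4364       116.6182         816.3272
  7     1,035.00       521.0888     3,647.6218      29,180.9744
  Σ                    672.1921     4,133.5320      31,662.4385
P = 672.1921; D_Mac = 6.14933 yrs; D_mod = 5.57510 yrs; C = 38.71684.
Duration effect: -5.57510 × (-0.013) = +0.072476
Convexity effect: 0.5 × 38.71684 × (-0.013)² = +0.0032716
ΔP/P ≈ +0.072476 + 0.0032716 = +0.075748 = +7.5748%.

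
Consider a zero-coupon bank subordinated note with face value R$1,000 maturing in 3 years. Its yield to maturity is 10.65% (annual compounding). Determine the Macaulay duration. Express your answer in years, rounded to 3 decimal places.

A zero-coupon bond has a single cash flow at maturity, so its Macaulay duration equals its maturity: 3 years.

3.000 years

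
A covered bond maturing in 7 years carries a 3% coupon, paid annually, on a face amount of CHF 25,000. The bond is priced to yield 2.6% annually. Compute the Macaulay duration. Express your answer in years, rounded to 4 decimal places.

6.4258 years

Periodic yield y = 0.026. Discount each cash flow and weight by its year:
  t   CF        PV=CF/(1+0.026)^t    t·PV
  1       750.00       730.9942       730.9942
  2       750.00       712.4699     1,424.9399
  3       750.00       694.4151     2,083.2454
  4       750.00       676.8179     2,707.2715
  5       750.00       659.6665     3,298.3327
  6       750.00       642.9498     3,857.6991
  7    25,750.00    21,515.2159   150,606.5111
  Σ                 25,632.5294   164,708.9939
Price P = Σ PV = 25,632.5294.
Macaulay duration = Σ(t·PV) / P = 164,708.9939 / 25,632.5294 = 6.42578 years.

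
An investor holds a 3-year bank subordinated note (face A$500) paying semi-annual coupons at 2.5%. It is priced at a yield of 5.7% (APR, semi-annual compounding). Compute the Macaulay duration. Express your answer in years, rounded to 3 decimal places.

Periodic yield y = 0.0285. Discount each cash flow and weight by its period:
  t   CF        PV=CF/(1+0.0285)^t    t·PV
  1         6.25         6.0768         6.0768
  2         6.25         5.9084        11.8168
  3         6.25         5.7447        17.2341
  4         6.25         5.5855        22.3420
  5         6.25         5.4307        27.1537
  6       506.25       427.7000     2,566.2001
  Σ                    456.4462     2,650.8235
Price P = Σ PV = 456.4462.
Macaulay duration = Σ(t·PV) / P = 2,650.8235 / 456.4462 = 5.80753 half-year periods.
In years: 5.80753 / 2 = 2.90376 years.

2.904 years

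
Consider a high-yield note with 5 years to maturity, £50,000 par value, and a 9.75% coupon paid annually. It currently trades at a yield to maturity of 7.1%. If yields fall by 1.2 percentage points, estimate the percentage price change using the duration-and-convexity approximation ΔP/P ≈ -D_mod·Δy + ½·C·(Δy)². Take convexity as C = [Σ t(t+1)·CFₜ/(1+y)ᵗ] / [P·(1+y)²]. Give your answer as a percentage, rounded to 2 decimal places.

+4.89%

With y = 0.071:
  t   CF        PV=CF/(1+0.071)^t    t·PV        t(t+1)·PV
  1     4,875.00     4,551.8207     4,551.8207       9,103.6415
  2     4,875.00     4,250.0660     8,500.1321      25,500.3962
  3     4,875.00     3,968.3156    11,904.9469      47,619.7876
  4     4,875.00     3,705.2434    14,820.9734      74,104.8670
  5    54,875.00    38,942.8004   194,714.0022   1,168,284.0131
  Σ                 55,418.2462   234,491.8753   1,324,612.7054
P = 55,418.2462; D_Mac = 4.23131 yrs; D_mod = 3.95080 yrs; C = 20.83806.
Duration effect: -3.95080 × (-0.012) = +0.047410
Convexity effect: 0.5 × 20.83806 × (-0.012)² = +0.0015003
ΔP/P ≈ +0.047410 + 0.0015003 = +0.048910 = +4.8910%.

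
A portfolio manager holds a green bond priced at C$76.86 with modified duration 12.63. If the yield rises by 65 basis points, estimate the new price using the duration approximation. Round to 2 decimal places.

C$70.55

Duration approximation: ΔP/P ≈ -D_mod · Δy = -12.63 × (+0.0065) = -0.082095.
New price ≈ 76.86 × (1 - 0.082095) = 70.5501783.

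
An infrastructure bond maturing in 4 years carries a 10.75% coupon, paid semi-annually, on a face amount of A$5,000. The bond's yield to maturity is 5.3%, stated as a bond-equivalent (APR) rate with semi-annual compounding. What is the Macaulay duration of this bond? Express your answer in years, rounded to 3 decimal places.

3.417 years

Periodic yield y = 0.0265. Discount each cash flow and weight by its period:
  t   CF        PV=CF/(1+0.0265)^t    t·PV
  1       268.75       261.8120       261.8120
  2       268.75       255.0531       510.1062
  3       268.75       248.4687       745.4060
  4       268.75       242.0542       968.2169
  5       268.75       235.8054     1,179.0269
  6       268.75       229.7179     1,378.3071
  7       268.75       223.7875     1,566.5124
  8     5,268.75     4,274.0142    34,192.1137
  Σ                  5,970.7129    40,801.5011
Price P = Σ PV = 5,970.7129.
Macaulay duration = Σ(t·PV) / P = 40,801.5011 / 5,970.7129 = 6.83361 half-year periods.
In years: 6.83361 / 2 = 3.41680 years.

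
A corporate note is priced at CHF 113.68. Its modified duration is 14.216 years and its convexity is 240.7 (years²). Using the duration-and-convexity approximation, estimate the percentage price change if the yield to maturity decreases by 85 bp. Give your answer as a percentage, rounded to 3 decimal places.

Duration effect: -D_mod·Δy = -14.216 × (-0.0085) = +0.120836
Convexity effect: ½·C·(Δy)² = 0.5 × 240.7 × (-0.0085)² = +0.0086952875
ΔP/P ≈ +0.120836 + 0.0086952875 = +0.1295312875
= +12.95312875%.

+12.953%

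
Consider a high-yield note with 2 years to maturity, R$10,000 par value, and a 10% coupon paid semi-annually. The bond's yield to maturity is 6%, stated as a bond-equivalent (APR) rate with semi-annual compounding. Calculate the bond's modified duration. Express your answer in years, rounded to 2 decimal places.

1.81 years

Periodic yield y = 0.03. First find Macaulay duration:
  t   CF        PV=CF/(1+0.03)^t    t·PV
  1       500.00       485.4369       485.4369
  2       500.00       471.2980       942.5959
  3       500.00       457.5708     1,372.7125
  4    10,500.00     9,329.1140    37,316.4560
  Σ                 10,743.4197    40,117.2013
P = 10,743.4197; Macaulay duration = 40,117.2013 / 10,743.4197 = 3.73412 half-year periods = 1.86706 years.
Modified duration = D_Mac / (1 + y) = 1.86706 / 1.03 = 1.81268 years.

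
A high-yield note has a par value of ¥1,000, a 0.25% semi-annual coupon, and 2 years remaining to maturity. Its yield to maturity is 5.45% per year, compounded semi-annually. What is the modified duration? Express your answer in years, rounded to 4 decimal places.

Periodic yield y = 0.02725. First find Macaulay duration:
  t   CF        PV=CF/(1+0.02725)^t    t·PV
  1         1.25         1.2168         1.2168
  2         1.25         1.1846         2.3691
  3         1.25         1.1531         3.4594
  4     1,001.25       899.1620     3,596.6479
  Σ                    902.7165     3,603.6933
P = 902.7165; Macaulay duration = 3,603.6933 / 902.7165 = 3.99205 half-year periods = 1.99603 years.
Modified duration = D_Mac / (1 + y) = 1.99603 / 1.02725 = 1.94308 years.

1.9431 years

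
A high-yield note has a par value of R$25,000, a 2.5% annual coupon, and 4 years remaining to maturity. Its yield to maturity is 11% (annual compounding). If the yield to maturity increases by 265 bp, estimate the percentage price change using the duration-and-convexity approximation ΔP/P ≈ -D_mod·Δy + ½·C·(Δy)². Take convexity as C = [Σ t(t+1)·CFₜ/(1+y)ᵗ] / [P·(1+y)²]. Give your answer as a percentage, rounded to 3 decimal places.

-8.602%

With y = 0.11:
  t   CF        PV=CF/(1+0.11)^t    t·PV        t(t+1)·PV
  1       625.00       563.0631       563.0631       1,126.1261
  2       625.00       507.2640     1,014.5280       3,043.5841
  3       625.00       456.9946     1,370.9838       5,483.9354
  4    25,625.00    16,879.9812    67,519.9248     337,599.6242
  Σ                 18,407.3029    70,468.4998     347,253.2699
P = 18,407.3029; D_Mac = 3.82829 yrs; D_mod = 3.44891 yrs; C = 15.31124.
Duration effect: -3.44891 × (+0.0265) = -0.091396
Convexity effect: 0.5 × 15.31124 × (0.0265)² = +0.0053762
ΔP/P ≈ -0.091396 + 0.0053762 = -0.086020 = -8.6020%.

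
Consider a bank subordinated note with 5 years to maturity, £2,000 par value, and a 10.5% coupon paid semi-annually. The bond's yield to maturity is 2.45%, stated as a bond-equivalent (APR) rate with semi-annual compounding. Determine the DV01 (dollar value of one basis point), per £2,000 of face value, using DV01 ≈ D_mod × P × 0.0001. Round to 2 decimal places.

£1.14

Periodic yield y = 0.01225.
  t   CF        PV=CF/(1+0.01225)^t    t·PV
  1       105.00       103.7293       103.7293
  2       105.00       102.4740       204.9480
  3       105.00       101.2339       303.7017
  4       105.00       100.0088       400.0351
  5       105.00        98.7985       493.9925
  6       105.00        97.6029       585.6172
  7       105.00        96.4217       674.9519
  8       105.00        95.2548       762.0387
  9       105.00        94.1021       846.9187
  10    2,105.00     1,863.6924    18,636.9245
  Σ                  2,753.3184    23,012.8577
P = 2,753.3184; D_Mac = 8.35823 half-year periods = 4.17911 yrs; D_mod = 4.12854 yrs.
DV01 ≈ 4.12854 × 2,753.3184 × 0.0001 = 1.136718.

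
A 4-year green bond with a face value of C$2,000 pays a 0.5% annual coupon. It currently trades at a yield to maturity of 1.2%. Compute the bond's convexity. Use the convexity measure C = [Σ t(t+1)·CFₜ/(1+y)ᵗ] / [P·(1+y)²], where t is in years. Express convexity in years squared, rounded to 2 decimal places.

19.33

With y = 0.012:
  t   CF        PV=CF/(1+0.012)^t    t·PV        t(t+1)·PV
  1        10.00         9.8814         9.8814          19.7628
  2        10.00         9.7643        19.5285          58.5855
  3        10.00         9.6485        28.9454         115.7816
  4     2,010.00     1,916.3464     7,665.3855      38,326.9273
  Σ                  1,945.6405     7,723.7408      38,521.0573
P = 1,945.6405.
Convexity = Σ t(t+1)·PV / [P·(1+y)²] = 38,521.0573 / (1,945.6405 × 1.024144) = 19.33190.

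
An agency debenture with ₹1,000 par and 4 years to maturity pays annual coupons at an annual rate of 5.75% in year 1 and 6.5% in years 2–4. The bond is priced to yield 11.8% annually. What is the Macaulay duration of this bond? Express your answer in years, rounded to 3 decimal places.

3.633 years

Periodic yield y = 0.118. Discount each cash flow and weight by its year:
  t   CF        PV=CF/(1+0.118)^t    t·PV
  1        57.50        51.4311        51.4311
  2        65.00        52.0032       104.0063
  3        65.00        46.5145       139.5434
  4     1,065.00       681.6829     2,726.7316
  Σ                    831.6316     3,021.7124
Price P = Σ PV = 831.6316.
Macaulay duration = Σ(t·PV) / P = 3,021.7124 / 831.6316 = 3.63347 years.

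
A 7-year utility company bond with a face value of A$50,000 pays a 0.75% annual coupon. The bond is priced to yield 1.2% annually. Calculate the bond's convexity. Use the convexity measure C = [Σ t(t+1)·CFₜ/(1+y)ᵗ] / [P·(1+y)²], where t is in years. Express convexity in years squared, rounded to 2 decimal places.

53.05

With y = 0.012:
  t   CF        PV=CF/(1+0.012)^t    t·PV        t(t+1)·PV
  1       375.00       370.5534       370.5534         741.1067
  2       375.00       366.1594       732.3189       2,196.9567
  3       375.00       361.8176     1,085.4529       4,341.8116
  4       375.00       357.5273     1,430.1092       7,150.5461
  5       375.00       353.2879     1,766.4393      10,598.6356
  6       375.00       349.0987     2,094.5920      14,662.1441
  7    50,375.00    46,339.5137   324,376.5957   2,595,012.7657
  Σ                 48,497.9579   331,856.0614   2,634,703.9666
P = 48,497.9579.
Convexity = Σ t(t+1)·PV / [P·(1+y)²] = 2,634,703.9666 / (48,497.9579 × 1.024144) = 53.04535.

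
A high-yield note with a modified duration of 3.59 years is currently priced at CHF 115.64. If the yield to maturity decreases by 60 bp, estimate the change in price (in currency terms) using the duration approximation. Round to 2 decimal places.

Duration approximation: ΔP/P ≈ -D_mod · Δy = -3.59 × (-0.006) = +0.021540.
ΔP ≈ 115.64 × (+0.021540) = +2.4908856.

+CHF 2.49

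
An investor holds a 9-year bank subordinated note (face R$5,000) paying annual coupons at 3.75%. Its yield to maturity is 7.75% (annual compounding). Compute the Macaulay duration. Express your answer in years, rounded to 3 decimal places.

Periodic yield y = 0.0775. Discount each cash flow and weight by its year:
  t   CF        PV=CF/(1+0.0775)^t    t·PV
  1       187.50       174.0139       174.0139
  2       187.50       161.4978       322.9957
  3       187.50       149.8820       449.6460
  4       187.50       139.1016       556.4064
  5       187.50       129.0966       645.4831
  6       187.50       119.8112       718.8675
  7       187.50       111.1937       778.3561
  8       187.50       103.1960       825.5683
  9     5,187.50     2,649.7360    23,847.6237
  Σ                  3,737.5290    28,318.9608
Price P = Σ PV = 3,737.5290.
Macaulay duration = Σ(t·PV) / P = 28,318.9608 / 3,737.5290 = 7.57692 years.

7.577 years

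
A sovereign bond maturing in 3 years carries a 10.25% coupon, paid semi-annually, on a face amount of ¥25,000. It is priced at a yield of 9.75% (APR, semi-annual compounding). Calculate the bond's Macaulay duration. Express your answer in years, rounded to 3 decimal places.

2.660 years

Periodic yield y = 0.04875. Discount each cash flow and weight by its period:
  t   CF        PV=CF/(1+0.04875)^t    t·PV
  1     1,281.25     1,221.6925     1,221.6925
  2     1,281.25     1,164.9034     2,329.8069
  3     1,281.25     1,110.7542     3,332.2625
  4     1,281.25     1,059.1220     4,236.4879
  5     1,281.25     1,009.8899     5,049.4493
  6    26,281.25    19,752.1409   118,512.8453
  Σ                 25,318.5028   134,682.5444
Price P = Σ PV = 25,318.5028.
Macaulay duration = Σ(t·PV) / P = 134,682.5444 / 25,318.5028 = 5.31953 half-year periods.
In years: 5.31953 / 2 = 2.65977 years.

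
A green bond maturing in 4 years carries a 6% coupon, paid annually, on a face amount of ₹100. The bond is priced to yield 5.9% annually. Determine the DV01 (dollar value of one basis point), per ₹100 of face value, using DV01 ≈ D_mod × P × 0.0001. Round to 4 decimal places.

₹0.0348

Periodic yield y = 0.059.
  t   CF        PV=CF/(1+0.059)^t    t·PV
  1         6.00         5.6657         5.6657
  2         6.00         5.3501        10.7001
  3         6.00         5.0520        15.1560
  4       106.00        84.2795       337.1181
  Σ                    100.3473       368.6399
P = 100.3473; D_Mac = 3.67364 yrs; D_mod = 3.46897 yrs.
DV01 ≈ 3.46897 × 100.3473 × 0.0001 = 0.034810.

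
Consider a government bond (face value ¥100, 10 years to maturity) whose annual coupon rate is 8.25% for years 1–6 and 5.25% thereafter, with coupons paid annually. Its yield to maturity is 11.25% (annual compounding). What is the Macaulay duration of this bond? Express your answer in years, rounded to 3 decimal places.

6.781 years

Periodic yield y = 0.1125. Discount each cash flow and weight by its year:
  t   CF        PV=CF/(1+0.1125)^t    t·PV
  1         8.25         7.4157         7.4157
  2         8.25         6.6658        13.3317
  3         8.25         5.9918        17.9753
  4         8.25         5.3858        21.5434
  5         8.25         4.8412        24.2060
  6         8.25         4.3516        26.1099
  7         5.25         2.4892        17.4244
  8         5.25         2.2375        17.8998
  9         5.25         2.0112        18.1010
  10      105.25        36.2428       362.4281
  Σ                     77.6327       526.4353
Price P = Σ PV = 77.6327.
Macaulay duration = Σ(t·PV) / P = 526.4353 / 77.6327 = 6.78110 years.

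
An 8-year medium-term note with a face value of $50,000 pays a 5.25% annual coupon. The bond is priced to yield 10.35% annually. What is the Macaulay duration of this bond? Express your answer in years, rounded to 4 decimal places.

6.4830 years

Periodic yield y = 0.1035. Discount each cash flow and weight by its year:
  t   CF        PV=CF/(1+0.1035)^t    t·PV
  1     2,625.00     2,378.7947     2,378.7947
  2     2,625.00     2,155.6817     4,311.3634
  3     2,625.00     1,953.4950     5,860.4849
  4     2,625.00     1,770.2718     7,081.0873
  5     2,625.00     1,604.2336     8,021.1682
  6     2,625.00     1,453.7686     8,722.6116
  7     2,625.00     1,317.4160     9,221.9122
  8    52,625.00    23,933.8965   191,471.1721
  Σ                 36,567.5580   237,068.5945
Price P = Σ PV = 36,567.5580.
Macaulay duration = Σ(t·PV) / P = 237,068.5945 / 36,567.5580 = 6.48303 years.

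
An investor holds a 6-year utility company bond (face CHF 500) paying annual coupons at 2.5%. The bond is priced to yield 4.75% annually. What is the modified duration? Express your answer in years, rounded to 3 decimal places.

Periodic yield y = 0.0475. First find Macaulay duration:
  t   CF        PV=CF/(1+0.0475)^t    t·PV
  1        12.50        11.9332        11.9332
  2        12.50        11.3921        22.7841
  3        12.50        10.8755        32.6264
  4        12.50        10.3823        41.5292
  5        12.50         9.9115        49.5576
  6       512.50       387.9446     2,327.6674
  Σ                    442.4391     2,486.0979
P = 442.4391; Macaulay duration = 2,486.0979 / 442.4391 = 5.61907 years.
Modified duration = D_Mac / (1 + y) = 5.61907 / 1.0475 = 5.36427 years.

5.364 years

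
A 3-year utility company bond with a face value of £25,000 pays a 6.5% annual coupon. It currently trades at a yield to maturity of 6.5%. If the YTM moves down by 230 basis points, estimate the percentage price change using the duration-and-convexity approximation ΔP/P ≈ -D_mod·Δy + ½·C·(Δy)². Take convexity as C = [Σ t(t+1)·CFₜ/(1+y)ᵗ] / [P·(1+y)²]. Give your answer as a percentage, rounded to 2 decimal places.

+6.35%

With y = 0.065:
  t   CF        PV=CF/(1+0.065)^t    t·PV        t(t+1)·PV
  1     1,625.00     1,525.8216     1,525.8216       3,051.6432
  2     1,625.00     1,432.6963     2,865.3927       8,596.1780
  3    26,625.00    22,041.4821    66,124.4462     264,497.7848
  Σ                 25,000.0000    70,515.6605     276,145.6060
P = 25,000.0000; D_Mac = 2.82063 yrs; D_mod = 2.64848 yrs; C = 9.73865.
Duration effect: -2.64848 × (-0.023) = +0.060915
Convexity effect: 0.5 × 9.73865 × (-0.023)² = +0.0025759
ΔP/P ≈ +0.060915 + 0.0025759 = +0.063491 = +6.3491%.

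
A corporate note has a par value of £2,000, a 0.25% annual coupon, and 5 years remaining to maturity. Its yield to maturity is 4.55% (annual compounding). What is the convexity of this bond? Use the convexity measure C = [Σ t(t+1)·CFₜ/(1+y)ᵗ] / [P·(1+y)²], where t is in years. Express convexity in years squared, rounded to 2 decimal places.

With y = 0.0455:
  t   CF        PV=CF/(1+0.0455)^t    t·PV        t(t+1)·PV
  1         5.00         4.7824         4.7824           9.5648
  2         5.00         4.5743         9.1485          27.4456
  3         5.00         4.3752        13.1256          52.5024
  4         5.00         4.1848        16.7392          83.6958
  5     2,005.00     1,605.0708     8,025.3539      48,152.1237
  Σ                  1,622.9875     8,069.1497      48,325.3324
P = 1,622.9875.
Convexity = Σ t(t+1)·PV / [P·(1+y)²] = 48,325.3324 / (1,622.9875 × 1.093070) = 27.24028.

27.24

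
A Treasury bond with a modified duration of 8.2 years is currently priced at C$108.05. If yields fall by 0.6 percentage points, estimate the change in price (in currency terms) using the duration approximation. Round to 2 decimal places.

+C$5.32

Duration approximation: ΔP/P ≈ -D_mod · Δy = -8.2 × (-0.006) = +0.049200.
ΔP ≈ 108.05 × (+0.049200) = +5.31606.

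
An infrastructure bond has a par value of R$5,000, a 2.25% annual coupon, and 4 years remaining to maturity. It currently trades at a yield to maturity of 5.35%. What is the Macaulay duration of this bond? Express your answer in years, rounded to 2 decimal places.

Periodic yield y = 0.0535. Discount each cash flow and weight by its year:
  t   CF        PV=CF/(1+0.0535)^t    t·PV
  1       112.50       106.7869       106.7869
  2       112.50       101.3639       202.7279
  3       112.50        96.2164       288.6491
  4     5,112.50     4,150.4498    16,601.7990
  Σ                  4,454.8169    17,199.9629
Price P = Σ PV = 4,454.8169.
Macaulay duration = Σ(t·PV) / P = 17,199.9629 / 4,454.8169 = 3.86098 years.

3.86 years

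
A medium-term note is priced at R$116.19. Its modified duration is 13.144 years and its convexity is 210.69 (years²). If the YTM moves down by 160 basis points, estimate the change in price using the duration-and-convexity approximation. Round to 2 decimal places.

Duration effect: -D_mod·Δy = -13.144 × (-0.016) = +0.210304
Convexity effect: ½·C·(Δy)² = 0.5 × 210.69 × (-0.016)² = +0.02696832
ΔP/P ≈ +0.210304 + 0.02696832 = +0.23727232
ΔP ≈ 116.19 × (+0.23727232) = +27.5686708608.

+R$27.57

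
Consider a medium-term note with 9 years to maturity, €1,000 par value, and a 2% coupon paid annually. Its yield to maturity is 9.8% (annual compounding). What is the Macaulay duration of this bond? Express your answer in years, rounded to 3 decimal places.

8.021 years

Periodic yield y = 0.098. Discount each cash flow and weight by its year:
  t   CF        PV=CF/(1+0.098)^t    t·PV
  1        20.00        18.2149        18.2149
  2        20.00        16.5892        33.1784
  3        20.00        15.1086        45.3257
  4        20.00        13.7601        55.0403
  5        20.00        12.5319        62.6597
  6        20.00        11.4134        68.4805
  7        20.00        10.3947        72.7632
  8        20.00         9.4670        75.7358
  9     1,020.00       439.7229     3,957.5063
  Σ                    547.2028     4,388.9049
Price P = Σ PV = 547.2028.
Macaulay duration = Σ(t·PV) / P = 4,388.9049 / 547.2028 = 8.02062 years.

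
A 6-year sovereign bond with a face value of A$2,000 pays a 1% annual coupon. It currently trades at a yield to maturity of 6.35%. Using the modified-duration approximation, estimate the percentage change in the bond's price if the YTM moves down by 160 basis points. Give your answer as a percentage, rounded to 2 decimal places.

Periodic yield y = 0.0635. Modified duration first:
  t   CF        PV=CF/(1+0.0635)^t    t·PV
  1        20.00        18.8058        18.8058
  2        20.00        17.6830        35.3659
  3        20.00        16.6271        49.8814
  4        20.00        15.6344        62.5374
  5        20.00        14.7009        73.5043
  6     2,020.00     1,396.1318     8,376.7905
  Σ                  1,479.5829     8,616.8854
P = 1,479.5829; D_Mac = 5.82386 yrs; D_mod = 5.82386/(1+0.0635) = 5.47613 yrs.
ΔP/P ≈ -D_mod · Δy = -5.47613 × (-0.016) = +0.087618 = +8.7618%.

+8.76%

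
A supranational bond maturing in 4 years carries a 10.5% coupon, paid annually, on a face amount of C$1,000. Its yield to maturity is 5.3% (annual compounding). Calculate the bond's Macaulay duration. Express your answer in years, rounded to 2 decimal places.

Periodic yield y = 0.053. Discount each cash flow and weight by its year:
  t   CF        PV=CF/(1+0.053)^t    t·PV
  1       105.00        99.7151        99.7151
  2       105.00        94.6962       189.3924
  3       105.00        89.9299       269.7897
  4     1,105.00       898.7705     3,595.0819
  Σ                  1,183.1117     4,153.9791
Price P = Σ PV = 1,183.1117.
Macaulay duration = Σ(t·PV) / P = 4,153.9791 / 1,183.1117 = 3.51106 years.

3.51 years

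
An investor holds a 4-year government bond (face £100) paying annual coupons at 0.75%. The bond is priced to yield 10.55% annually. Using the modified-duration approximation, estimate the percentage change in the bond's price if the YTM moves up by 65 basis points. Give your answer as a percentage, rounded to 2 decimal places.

Periodic yield y = 0.1055. Modified duration first:
  t   CF        PV=CF/(1+0.1055)^t    t·PV
  1         0.75         0.6784         0.6784
  2         0.75         0.6137         1.2274
  3         0.75         0.5551         1.6654
  4       100.75        67.4544       269.8175
  Σ                     69.3016       273.3886
P = 69.3016; D_Mac = 3.94491 yrs; D_mod = 3.94491/(1+0.1055) = 3.56844 yrs.
ΔP/P ≈ -D_mod · Δy = -3.56844 × (+0.0065) = -0.023195 = -2.3195%.

-2.32%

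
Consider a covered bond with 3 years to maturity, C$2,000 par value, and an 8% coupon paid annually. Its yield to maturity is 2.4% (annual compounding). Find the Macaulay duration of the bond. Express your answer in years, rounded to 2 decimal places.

2.80 years

Periodic yield y = 0.024. Discount each cash flow and weight by its year:
  t   CF        PV=CF/(1+0.024)^t    t·PV
  1       160.00       156.2500       156.2500
  2       160.00       152.5879       305.1758
  3     2,160.00     2,011.6568     6,034.9703
  Σ                  2,320.4947     6,496.3961
Price P = Σ PV = 2,320.4947.
Macaulay duration = Σ(t·PV) / P = 6,496.3961 / 2,320.4947 = 2.79957 years.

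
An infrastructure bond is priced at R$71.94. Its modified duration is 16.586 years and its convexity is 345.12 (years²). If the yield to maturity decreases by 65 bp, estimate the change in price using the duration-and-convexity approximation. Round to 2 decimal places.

+R$8.28

Duration effect: -D_mod·Δy = -16.586 × (-0.0065) = +0.107809
Convexity effect: ½·C·(Δy)² = 0.5 × 345.12 × (-0.0065)² = +0.00729066
ΔP/P ≈ +0.107809 + 0.00729066 = +0.11509966
ΔP ≈ 71.94 × (+0.11509966) = +8.2802695404.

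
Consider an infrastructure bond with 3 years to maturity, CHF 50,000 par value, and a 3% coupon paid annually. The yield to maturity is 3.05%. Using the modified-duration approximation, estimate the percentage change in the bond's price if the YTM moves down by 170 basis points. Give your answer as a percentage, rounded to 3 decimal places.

Periodic yield y = 0.0305. Modified duration first:
  t   CF        PV=CF/(1+0.0305)^t    t·PV
  1     1,500.00     1,455.6041     1,455.6041
  2     1,500.00     1,412.5222     2,825.0443
  3    51,500.00    47,061.2264   141,183.6792
  Σ                 49,929.3526   145,464.3276
P = 49,929.3526; D_Mac = 2.91340 yrs; D_mod = 2.91340/(1+0.0305) = 2.82717 yrs.
ΔP/P ≈ -D_mod · Δy = -2.82717 × (-0.017) = +0.048062 = +4.8062%.

+4.806%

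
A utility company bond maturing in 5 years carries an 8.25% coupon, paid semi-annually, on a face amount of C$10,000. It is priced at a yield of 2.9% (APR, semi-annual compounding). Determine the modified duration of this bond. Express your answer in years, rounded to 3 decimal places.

Periodic yield y = 0.0145. First find Macaulay duration:
  t   CF        PV=CF/(1+0.0145)^t    t·PV
  1       412.50       406.6042       406.6042
  2       412.50       400.7927       801.5855
  3       412.50       395.0643     1,185.1929
  4       412.50       389.4178     1,557.6710
  5       412.50       383.8519     1,919.2595
  6       412.50       378.3656     2,270.1936
  7       412.50       372.9577     2,610.7040
  8       412.50       367.6271     2,941.0170
  9       412.50       362.3727     3,261.3544
  10   10,412.50     9,016.4276    90,164.2762
  Σ                 12,473.4817   107,117.8584
P = 12,473.4817; Macaulay duration = 107,117.8584 / 12,473.4817 = 8.58765 half-year periods = 4.29382 years.
Modified duration = D_Mac / (1 + y) = 4.29382 / 1.0145 = 4.23245 years.

4.232 years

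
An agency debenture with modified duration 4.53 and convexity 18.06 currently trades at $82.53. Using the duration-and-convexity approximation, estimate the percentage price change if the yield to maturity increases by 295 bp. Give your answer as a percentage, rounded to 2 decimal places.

-12.58%

Duration effect: -D_mod·Δy = -4.53 × (+0.0295) = -0.133635
Convexity effect: ½·C·(Δy)² = 0.5 × 18.06 × (0.0295)² = +0.0078583575
ΔP/P ≈ -0.133635 + 0.0078583575 = -0.1257766425
= -12.57766425%.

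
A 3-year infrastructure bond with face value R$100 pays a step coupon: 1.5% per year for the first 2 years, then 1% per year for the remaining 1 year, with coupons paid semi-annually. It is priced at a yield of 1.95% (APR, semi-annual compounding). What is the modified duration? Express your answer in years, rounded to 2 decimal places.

Periodic yield y = 0.00975. First find Macaulay duration:
  t   CF        PV=CF/(1+0.00975)^t    t·PV
  1         0.75         0.7428         0.7428
  2         0.75         0.7356         1.4712
  3         0.75         0.7285         2.1855
  4         0.75         0.7214         2.8858
  5         0.50         0.4763         2.3816
  6       100.50        94.8163       568.8977
  Σ                     98.2209       578.5644
P = 98.2209; Macaulay duration = 578.5644 / 98.2209 = 5.89044 half-year periods = 2.94522 years.
Modified duration = D_Mac / (1 + y) = 2.94522 / 1.00975 = 2.91678 years.

2.92 years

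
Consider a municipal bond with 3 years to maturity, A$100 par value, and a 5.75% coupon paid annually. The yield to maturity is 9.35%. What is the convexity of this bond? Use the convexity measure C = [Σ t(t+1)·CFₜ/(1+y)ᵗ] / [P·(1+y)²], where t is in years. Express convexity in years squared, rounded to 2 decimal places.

9.29

With y = 0.0935:
  t   CF        PV=CF/(1+0.0935)^t    t·PV        t(t+1)·PV
  1         5.75         5.2583         5.2583          10.5167
  2         5.75         4.8087         9.6175          28.8524
  3       105.75        80.8768       242.6304         970.5217
  Σ                     90.9439       257.5062       1,009.8908
P = 90.9439.
Convexity = Σ t(t+1)·PV / [P·(1+y)²] = 1,009.8908 / (90.9439 × 1.195742) = 9.28674.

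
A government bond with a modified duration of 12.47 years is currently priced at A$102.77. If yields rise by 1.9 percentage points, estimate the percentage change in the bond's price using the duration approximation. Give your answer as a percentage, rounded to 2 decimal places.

Duration approximation: ΔP/P ≈ -D_mod · Δy = -12.47 × (+0.019) = -0.236930.
As a percentage: -23.6930%.

-23.69%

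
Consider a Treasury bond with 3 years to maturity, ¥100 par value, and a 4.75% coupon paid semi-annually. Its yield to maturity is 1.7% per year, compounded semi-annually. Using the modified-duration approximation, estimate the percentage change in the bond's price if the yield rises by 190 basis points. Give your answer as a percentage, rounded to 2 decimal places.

Periodic yield y = 0.0085. Modified duration first:
  t   CF        PV=CF/(1+0.0085)^t    t·PV
  1        2.375         2.3550         2.3550
  2        2.375         2.3351         4.6703
  3        2.375         2.3155         6.9464
  4        2.375         2.2959         9.1837
  5        2.375         2.2766        11.3829
  6      102.375        97.3057       583.8345
  Σ                    108.8838       618.3728
P = 108.8838; D_Mac = 5.67920 half-year periods = 2.83960 yrs; D_mod = 2.83960/(1+0.0085) = 2.81567 yrs.
ΔP/P ≈ -D_mod · Δy = -2.81567 × (+0.019) = -0.053498 = -5.3498%.

-5.35%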